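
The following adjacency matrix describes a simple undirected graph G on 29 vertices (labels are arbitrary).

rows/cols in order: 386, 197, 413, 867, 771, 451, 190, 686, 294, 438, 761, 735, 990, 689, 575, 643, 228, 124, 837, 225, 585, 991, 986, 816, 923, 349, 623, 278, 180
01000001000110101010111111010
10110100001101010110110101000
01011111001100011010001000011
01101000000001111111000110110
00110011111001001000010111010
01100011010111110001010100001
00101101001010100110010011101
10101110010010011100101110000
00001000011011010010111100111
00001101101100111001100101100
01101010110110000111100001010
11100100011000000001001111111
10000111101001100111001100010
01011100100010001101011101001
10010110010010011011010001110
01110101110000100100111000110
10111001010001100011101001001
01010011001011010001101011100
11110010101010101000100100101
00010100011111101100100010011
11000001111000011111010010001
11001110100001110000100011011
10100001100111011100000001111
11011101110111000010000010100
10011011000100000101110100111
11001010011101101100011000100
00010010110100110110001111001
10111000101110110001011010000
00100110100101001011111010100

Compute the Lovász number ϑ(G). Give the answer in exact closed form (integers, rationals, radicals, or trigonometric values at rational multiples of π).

sqrt(29)

deg(990) = 14; N(990) = {386, 451, 190, 686, 294, 761, 689, 575, 124, 837, 225, 986, 816, 278}.
N(923) = {386, 867, 771, 190, 686, 735, 124, 225, 585, 991, 816, 623, 278, 180}, |N(923)| = 14.
Vertex 228 has 14 neighbors: 386, 413, 867, 771, 686, 438, 689, 575, 837, 225, 585, 986, 349, 180.
Vertex 837 has 14 neighbors: 386, 197, 413, 867, 190, 294, 761, 990, 575, 228, 585, 816, 623, 180.
Every vertex has degree 14 (N=29); Paley(29): SR with (k,λ,μ)=(14,6,7).
Distinct eigenvalues (to 3 d.p.): [14.0, 2.193, -3.193].
Lovász (edge-transitive): ϑ = −29·(-sqrt(29)/2 - 1/2)/((14)−(-sqrt(29)/2 - 1/2)) = sqrt(29).
Numerically 5.38516.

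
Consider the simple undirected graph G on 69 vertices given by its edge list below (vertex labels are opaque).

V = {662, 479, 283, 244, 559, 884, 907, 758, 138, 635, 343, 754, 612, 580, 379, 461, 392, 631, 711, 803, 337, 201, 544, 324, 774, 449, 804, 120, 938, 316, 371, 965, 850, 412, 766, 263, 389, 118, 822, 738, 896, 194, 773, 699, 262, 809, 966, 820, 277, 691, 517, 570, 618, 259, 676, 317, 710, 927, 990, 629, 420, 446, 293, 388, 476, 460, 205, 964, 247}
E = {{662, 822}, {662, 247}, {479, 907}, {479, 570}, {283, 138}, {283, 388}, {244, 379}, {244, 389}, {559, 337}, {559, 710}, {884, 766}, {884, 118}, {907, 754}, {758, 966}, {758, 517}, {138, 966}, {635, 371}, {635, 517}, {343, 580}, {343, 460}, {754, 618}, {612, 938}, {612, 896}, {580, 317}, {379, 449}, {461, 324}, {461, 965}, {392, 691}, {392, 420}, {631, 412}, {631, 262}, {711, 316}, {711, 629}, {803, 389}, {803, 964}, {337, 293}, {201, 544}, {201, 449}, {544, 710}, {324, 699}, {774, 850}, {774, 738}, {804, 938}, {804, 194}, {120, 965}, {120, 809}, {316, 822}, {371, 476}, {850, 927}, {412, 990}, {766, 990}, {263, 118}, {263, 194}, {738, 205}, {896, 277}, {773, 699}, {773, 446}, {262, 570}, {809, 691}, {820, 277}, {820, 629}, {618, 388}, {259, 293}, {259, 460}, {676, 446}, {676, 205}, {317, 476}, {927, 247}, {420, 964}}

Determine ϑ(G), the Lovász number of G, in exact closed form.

N(635) = {371, 517}, |N(635)| = 2.
Vertex 118 has 2 neighbors: 884, 263.
N(277) = {896, 820}, |N(277)| = 2.
deg(138) = 2; N(138) = {283, 966}.
2-regular, N=69; this is C_{69}, the 69-cycle.
The 35 distinct eigenvalues: [2.0, 1.9917, 1.9669, 1.9258, 1.8688, 1.7963, 1.7088, 1.6073, 1.4924, 1.3651, 1.2265, 1.0778, 0.9201, 0.7548, 0.5833, 0.4069, 0.2272, 0.0455, -0.1365, -0.3174, -0.4956, -0.6698, -0.8384, -1.0, -1.1534, -1.2972, -1.4302, -1.5514, -1.6598, -1.7544, -1.8344, -1.8993, -1.9484, -1.9814, -1.9979].
λ_max=2, λ_min=-2*cos(pi/69); ϑ = −69·λ_min/(λ_max−λ_min) = 69*cos(pi/69)/(cos(pi/69) + 1).
ϑ(G) ≈ 34.482114.
α=34, χ(Ḡ)=35; ϑ=69*cos(pi/69)/(cos(pi/69) + 1) lies between (both strict).

69*cos(pi/69)/(cos(pi/69) + 1)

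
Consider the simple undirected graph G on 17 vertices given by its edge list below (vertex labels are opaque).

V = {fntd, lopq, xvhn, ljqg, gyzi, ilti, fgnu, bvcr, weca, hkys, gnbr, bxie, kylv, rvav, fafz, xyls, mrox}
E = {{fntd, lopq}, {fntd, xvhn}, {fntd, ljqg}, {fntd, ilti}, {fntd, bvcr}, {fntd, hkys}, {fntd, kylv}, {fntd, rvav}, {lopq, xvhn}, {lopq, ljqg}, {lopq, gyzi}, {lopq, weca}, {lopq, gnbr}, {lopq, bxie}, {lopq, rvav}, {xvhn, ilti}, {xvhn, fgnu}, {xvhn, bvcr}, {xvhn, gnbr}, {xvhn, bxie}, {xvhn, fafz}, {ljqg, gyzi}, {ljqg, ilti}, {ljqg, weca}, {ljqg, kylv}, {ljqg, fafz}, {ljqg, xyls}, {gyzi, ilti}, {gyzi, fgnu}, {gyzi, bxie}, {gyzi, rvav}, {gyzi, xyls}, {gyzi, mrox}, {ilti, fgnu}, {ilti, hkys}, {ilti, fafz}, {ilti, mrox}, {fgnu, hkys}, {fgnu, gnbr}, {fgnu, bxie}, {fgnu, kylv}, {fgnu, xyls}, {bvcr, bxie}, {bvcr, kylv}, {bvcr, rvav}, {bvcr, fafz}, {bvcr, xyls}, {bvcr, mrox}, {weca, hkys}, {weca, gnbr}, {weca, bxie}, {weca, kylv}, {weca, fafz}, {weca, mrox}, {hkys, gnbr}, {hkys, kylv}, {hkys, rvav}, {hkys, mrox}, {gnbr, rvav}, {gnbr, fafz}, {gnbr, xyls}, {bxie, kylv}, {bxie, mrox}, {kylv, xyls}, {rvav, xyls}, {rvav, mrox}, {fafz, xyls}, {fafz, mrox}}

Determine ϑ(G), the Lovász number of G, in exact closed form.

deg(bxie) = 8; N(bxie) = {lopq, xvhn, gyzi, fgnu, bvcr, weca, kylv, mrox}.
Vertex xvhn has 8 neighbors: fntd, lopq, ilti, fgnu, bvcr, gnbr, bxie, fafz.
N(ljqg) = {fntd, lopq, gyzi, ilti, weca, kylv, fafz, xyls}, |N(ljqg)| = 8.
deg(weca) = 8; N(weca) = {lopq, ljqg, hkys, gnbr, bxie, kylv, fafz, mrox}.
Every vertex has degree 8 (N=17); Paley(17): SR with (k,λ,μ)=(8,3,4).
The 3 distinct eigenvalues: [8.0, 1.5616, -2.5616].
With N=17: ϑ(G) = 17·(-(-sqrt(17)/2 - 1/2))/(8−(-sqrt(17)/2 - 1/2)) = sqrt(17).
Numerically 4.123105626.

sqrt(17)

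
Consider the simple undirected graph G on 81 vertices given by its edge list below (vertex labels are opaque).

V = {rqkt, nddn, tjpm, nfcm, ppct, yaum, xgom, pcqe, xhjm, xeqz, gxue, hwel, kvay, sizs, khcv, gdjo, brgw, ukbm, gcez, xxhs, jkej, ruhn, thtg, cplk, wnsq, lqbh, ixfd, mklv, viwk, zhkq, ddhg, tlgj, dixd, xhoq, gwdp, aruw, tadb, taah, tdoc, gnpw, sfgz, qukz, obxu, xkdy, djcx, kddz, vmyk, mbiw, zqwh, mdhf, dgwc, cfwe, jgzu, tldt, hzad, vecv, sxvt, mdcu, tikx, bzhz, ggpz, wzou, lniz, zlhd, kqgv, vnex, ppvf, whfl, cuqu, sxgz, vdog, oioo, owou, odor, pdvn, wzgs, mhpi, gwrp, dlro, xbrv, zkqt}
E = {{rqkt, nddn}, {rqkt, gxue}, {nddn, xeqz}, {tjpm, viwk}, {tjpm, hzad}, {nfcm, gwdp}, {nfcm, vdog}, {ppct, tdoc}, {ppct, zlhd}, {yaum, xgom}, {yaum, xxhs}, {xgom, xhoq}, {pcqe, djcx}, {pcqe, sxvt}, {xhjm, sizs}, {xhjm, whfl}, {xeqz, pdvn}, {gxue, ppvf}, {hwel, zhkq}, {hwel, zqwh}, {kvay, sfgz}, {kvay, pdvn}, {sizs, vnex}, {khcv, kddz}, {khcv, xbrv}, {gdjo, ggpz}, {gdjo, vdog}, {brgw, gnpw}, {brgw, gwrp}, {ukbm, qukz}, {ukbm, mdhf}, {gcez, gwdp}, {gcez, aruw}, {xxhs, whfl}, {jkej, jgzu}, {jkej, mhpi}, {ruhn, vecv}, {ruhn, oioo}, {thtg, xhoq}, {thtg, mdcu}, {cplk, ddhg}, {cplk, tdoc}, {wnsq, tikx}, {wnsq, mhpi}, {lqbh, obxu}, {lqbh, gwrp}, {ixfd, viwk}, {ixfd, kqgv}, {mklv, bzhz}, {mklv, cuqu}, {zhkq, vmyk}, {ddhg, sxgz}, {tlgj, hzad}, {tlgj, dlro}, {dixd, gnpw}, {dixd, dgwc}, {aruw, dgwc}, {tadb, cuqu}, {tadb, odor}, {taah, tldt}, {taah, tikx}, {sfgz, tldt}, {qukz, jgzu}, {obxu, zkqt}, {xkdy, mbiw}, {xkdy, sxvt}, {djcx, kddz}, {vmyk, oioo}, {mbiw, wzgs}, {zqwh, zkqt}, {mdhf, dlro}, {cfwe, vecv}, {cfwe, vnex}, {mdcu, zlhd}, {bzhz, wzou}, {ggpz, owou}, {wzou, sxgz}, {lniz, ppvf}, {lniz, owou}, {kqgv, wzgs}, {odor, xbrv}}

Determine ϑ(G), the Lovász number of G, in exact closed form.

N(wzgs) = {mbiw, kqgv}, |N(wzgs)| = 2.
N(lqbh) = {obxu, gwrp}, |N(lqbh)| = 2.
deg(whfl) = 2; N(whfl) = {xhjm, xxhs}.
deg(kddz) = 2; N(kddz) = {khcv, djcx}.
G on 81 vertices is 2-regular; connected 2-regular on 81 ⇒ C_{81}.
Distinct eigenvalues (to 5 d.p.): [2.0, 1.99399, 1.97598, 1.94609, 1.9045, 1.85145, 1.78727, 1.71233, 1.6271, 1.53209, 1.42786, 1.31504, 1.19432, 1.06641, 0.93209, 0.79216, 0.64747, 0.49888, 0.3473, 0.19362, 0.03878, -0.11629, -0.27066, -0.42341, -0.57361, -0.72036, -0.86277, -1.0, -1.13121, -1.25562, -1.37248, -1.48109, -1.58079, -1.67098, -1.75112, -1.82073, -1.87939, -1.92674, -1.96251, -1.98648, -1.9985].
Lovász: ϑ = −81(-2*cos(pi/81))/(2+-(-1)*2*cos(pi/81)) = 81*cos(pi/81)/(cos(pi/81) + 1).
ϑ(G) ≈ 40.48476531.
Check 40 ≤ 81*cos(pi/81)/(cos(pi/81) + 1) ≤ 41: both strict.

81*cos(pi/81)/(cos(pi/81) + 1)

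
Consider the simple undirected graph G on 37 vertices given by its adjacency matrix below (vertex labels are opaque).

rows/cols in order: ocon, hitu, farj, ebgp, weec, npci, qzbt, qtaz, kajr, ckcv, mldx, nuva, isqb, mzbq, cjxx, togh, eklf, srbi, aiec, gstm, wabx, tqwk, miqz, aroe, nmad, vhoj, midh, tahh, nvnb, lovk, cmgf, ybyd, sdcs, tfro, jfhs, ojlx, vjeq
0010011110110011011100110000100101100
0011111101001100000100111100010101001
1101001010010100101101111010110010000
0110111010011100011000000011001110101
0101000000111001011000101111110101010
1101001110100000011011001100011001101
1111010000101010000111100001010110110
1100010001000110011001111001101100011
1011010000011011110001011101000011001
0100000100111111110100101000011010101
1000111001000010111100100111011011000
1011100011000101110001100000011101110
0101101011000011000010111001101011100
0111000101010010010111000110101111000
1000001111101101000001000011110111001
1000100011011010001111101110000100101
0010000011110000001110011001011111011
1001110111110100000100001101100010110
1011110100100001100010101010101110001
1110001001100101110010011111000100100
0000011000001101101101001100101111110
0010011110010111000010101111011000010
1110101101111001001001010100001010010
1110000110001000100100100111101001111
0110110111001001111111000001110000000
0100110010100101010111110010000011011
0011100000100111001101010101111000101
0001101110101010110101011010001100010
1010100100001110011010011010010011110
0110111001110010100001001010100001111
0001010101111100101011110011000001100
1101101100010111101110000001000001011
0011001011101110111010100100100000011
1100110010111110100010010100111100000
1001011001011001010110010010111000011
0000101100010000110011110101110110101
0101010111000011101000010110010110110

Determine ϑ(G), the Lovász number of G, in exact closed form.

N(kajr) = {ocon, farj, ebgp, npci, nuva, isqb, cjxx, togh, eklf, srbi, tqwk, aroe, nmad, vhoj, tahh, sdcs, tfro, vjeq}, |N(kajr)| = 18.
Vertex qtaz has 18 neighbors: ocon, hitu, npci, ckcv, mzbq, cjxx, srbi, aiec, tqwk, miqz, aroe, nmad, tahh, nvnb, cmgf, ybyd, ojlx, vjeq.
Vertex miqz has 18 neighbors: ocon, hitu, farj, weec, qzbt, qtaz, ckcv, mldx, nuva, isqb, togh, aiec, tqwk, aroe, vhoj, cmgf, sdcs, ojlx.
N(npci) = {ocon, hitu, ebgp, qzbt, qtaz, kajr, mldx, srbi, aiec, wabx, tqwk, nmad, vhoj, lovk, cmgf, tfro, jfhs, vjeq}, |N(npci)| = 18.
deg(v) = 18 for all v (|V|=37); SR(37,18,8,9) — a Paley graph.
The 3 distinct eigenvalues: [18.0, 2.541, -3.541].
With N=37: ϑ(G) = 37·(-(-sqrt(37)/2 - 1/2))/(18−(-sqrt(37)/2 - 1/2)) = sqrt(37).
ϑ(G) ≈ 6.082763.

sqrt(37)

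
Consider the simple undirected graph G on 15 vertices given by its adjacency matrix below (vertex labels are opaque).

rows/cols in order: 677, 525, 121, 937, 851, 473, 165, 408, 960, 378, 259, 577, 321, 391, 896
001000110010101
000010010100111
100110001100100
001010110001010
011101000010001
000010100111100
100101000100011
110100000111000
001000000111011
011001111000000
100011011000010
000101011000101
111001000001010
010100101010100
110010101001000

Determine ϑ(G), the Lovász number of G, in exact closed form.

5

deg(937) = 6; N(937) = {121, 851, 165, 408, 577, 391}.
deg(473) = 6; N(473) = {851, 165, 378, 259, 577, 321}.
deg(391) = 6; N(391) = {525, 937, 165, 960, 259, 321}.
N(259) = {677, 851, 473, 408, 960, 391}, |N(259)| = 6.
15-vertex 6-regular graph: Kneser-type, 2-subsets of [6].
spec(A) ≈ [6.0, 1.0, -3.0] (distinct, 6 d.p.).
−15·(-3) / ((6)−(-3)) = 5 = ϑ(G).
ϑ(G) ≈ 5.00000000.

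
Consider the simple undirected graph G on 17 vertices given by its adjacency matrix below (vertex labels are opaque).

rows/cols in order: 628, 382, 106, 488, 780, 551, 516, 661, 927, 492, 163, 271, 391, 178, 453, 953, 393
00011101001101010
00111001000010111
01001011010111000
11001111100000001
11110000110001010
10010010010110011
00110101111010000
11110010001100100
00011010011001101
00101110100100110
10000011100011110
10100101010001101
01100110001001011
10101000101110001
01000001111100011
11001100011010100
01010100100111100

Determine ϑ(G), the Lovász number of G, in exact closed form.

deg(393) = 8; N(393) = {382, 488, 551, 927, 271, 391, 178, 453}.
deg(271) = 8; N(271) = {628, 106, 551, 661, 492, 178, 453, 393}.
deg(382) = 8; N(382) = {106, 488, 780, 661, 391, 453, 953, 393}.
N(178) = {628, 106, 780, 927, 163, 271, 391, 393}, |N(178)| = 8.
8-regular, N=17; SR(17,8,3,4) — a Paley graph.
spec(A) ≈ [8.0, 1.562, -2.562] (distinct, 3 d.p.).
With N=17: ϑ(G) = 17·(-(-sqrt(17)/2 - 1/2))/(8−(-sqrt(17)/2 - 1/2)) = sqrt(17).
= 4.123106… (decimal).

sqrt(17)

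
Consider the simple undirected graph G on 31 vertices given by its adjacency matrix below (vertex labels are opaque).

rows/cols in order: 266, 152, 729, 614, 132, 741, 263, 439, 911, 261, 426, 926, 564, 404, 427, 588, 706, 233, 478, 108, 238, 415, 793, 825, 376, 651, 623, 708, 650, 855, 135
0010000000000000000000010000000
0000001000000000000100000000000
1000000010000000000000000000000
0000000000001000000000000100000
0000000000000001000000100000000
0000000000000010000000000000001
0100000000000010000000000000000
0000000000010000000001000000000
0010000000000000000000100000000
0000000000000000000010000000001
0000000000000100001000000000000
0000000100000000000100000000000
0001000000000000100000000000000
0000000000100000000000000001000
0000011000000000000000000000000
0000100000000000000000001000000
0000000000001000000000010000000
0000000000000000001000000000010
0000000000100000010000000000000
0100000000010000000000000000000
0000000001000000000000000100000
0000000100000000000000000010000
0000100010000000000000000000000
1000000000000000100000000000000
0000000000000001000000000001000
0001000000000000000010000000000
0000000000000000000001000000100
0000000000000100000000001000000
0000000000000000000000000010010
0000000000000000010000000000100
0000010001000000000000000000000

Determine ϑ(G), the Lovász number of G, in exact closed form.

N(135) = {741, 261}, |N(135)| = 2.
N(564) = {614, 706}, |N(564)| = 2.
deg(132) = 2; N(132) = {588, 793}.
deg(152) = 2; N(152) = {263, 108}.
G on 31 vertices is 2-regular; this is C_{31}, the 31-cycle.
spec(A) ≈ [2.0, 1.959, 1.838, 1.642, 1.378, 1.058, 0.695, 0.303, -0.101, -0.501, -0.881, -1.224, -1.518, -1.749, -1.908, -1.99] (distinct, 3 d.p.).
With N=31: ϑ(G) = 31·(-(-1)*2*cos(pi/31))/(2−(-2*cos(pi/31))) = 31*cos(pi/31)/(cos(pi/31) + 1).
≈ 15.4601350 (to 7 d.p.).
Check 15 ≤ 31*cos(pi/31)/(cos(pi/31) + 1) ≤ 16: both strict.

31*cos(pi/31)/(cos(pi/31) + 1)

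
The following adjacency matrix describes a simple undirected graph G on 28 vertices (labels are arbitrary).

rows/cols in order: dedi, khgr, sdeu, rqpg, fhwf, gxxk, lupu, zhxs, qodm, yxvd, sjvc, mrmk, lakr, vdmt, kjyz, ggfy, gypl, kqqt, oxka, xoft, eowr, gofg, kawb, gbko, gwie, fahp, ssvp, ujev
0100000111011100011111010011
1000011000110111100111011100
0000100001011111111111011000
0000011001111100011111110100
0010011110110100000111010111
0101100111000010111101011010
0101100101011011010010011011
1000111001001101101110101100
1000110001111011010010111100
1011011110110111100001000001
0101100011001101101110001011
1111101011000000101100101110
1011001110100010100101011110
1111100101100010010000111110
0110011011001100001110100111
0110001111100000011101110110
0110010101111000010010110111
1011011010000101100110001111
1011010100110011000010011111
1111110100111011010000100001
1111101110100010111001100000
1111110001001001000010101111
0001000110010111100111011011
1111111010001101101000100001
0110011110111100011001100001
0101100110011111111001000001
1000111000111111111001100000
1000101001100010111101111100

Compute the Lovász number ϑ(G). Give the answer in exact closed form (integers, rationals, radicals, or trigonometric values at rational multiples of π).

deg(fhwf) = 15; N(fhwf) = {sdeu, gxxk, lupu, zhxs, qodm, sjvc, mrmk, vdmt, xoft, eowr, gofg, gbko, fahp, ssvp, ujev}.
deg(gwie) = 15; N(gwie) = {khgr, sdeu, gxxk, lupu, zhxs, qodm, sjvc, mrmk, lakr, vdmt, kqqt, oxka, gofg, kawb, ujev}.
Vertex mrmk has 15 neighbors: dedi, khgr, sdeu, rqpg, fhwf, lupu, qodm, yxvd, gypl, oxka, xoft, kawb, gwie, fahp, ssvp.
deg(sjvc) = 15; N(sjvc) = {khgr, rqpg, fhwf, qodm, yxvd, lakr, vdmt, ggfy, gypl, oxka, xoft, eowr, gwie, ssvp, ujev}.
Every vertex has degree 15 (N=28); Kneser-type, 2-subsets of [8].
Distinct eigenvalues (to 4 d.p.): [15.0, 1.0, -5.0].
Lovász: ϑ = −28(-5)/(15+-1*(-5)) = 7.
Numerically 7.0000000.

7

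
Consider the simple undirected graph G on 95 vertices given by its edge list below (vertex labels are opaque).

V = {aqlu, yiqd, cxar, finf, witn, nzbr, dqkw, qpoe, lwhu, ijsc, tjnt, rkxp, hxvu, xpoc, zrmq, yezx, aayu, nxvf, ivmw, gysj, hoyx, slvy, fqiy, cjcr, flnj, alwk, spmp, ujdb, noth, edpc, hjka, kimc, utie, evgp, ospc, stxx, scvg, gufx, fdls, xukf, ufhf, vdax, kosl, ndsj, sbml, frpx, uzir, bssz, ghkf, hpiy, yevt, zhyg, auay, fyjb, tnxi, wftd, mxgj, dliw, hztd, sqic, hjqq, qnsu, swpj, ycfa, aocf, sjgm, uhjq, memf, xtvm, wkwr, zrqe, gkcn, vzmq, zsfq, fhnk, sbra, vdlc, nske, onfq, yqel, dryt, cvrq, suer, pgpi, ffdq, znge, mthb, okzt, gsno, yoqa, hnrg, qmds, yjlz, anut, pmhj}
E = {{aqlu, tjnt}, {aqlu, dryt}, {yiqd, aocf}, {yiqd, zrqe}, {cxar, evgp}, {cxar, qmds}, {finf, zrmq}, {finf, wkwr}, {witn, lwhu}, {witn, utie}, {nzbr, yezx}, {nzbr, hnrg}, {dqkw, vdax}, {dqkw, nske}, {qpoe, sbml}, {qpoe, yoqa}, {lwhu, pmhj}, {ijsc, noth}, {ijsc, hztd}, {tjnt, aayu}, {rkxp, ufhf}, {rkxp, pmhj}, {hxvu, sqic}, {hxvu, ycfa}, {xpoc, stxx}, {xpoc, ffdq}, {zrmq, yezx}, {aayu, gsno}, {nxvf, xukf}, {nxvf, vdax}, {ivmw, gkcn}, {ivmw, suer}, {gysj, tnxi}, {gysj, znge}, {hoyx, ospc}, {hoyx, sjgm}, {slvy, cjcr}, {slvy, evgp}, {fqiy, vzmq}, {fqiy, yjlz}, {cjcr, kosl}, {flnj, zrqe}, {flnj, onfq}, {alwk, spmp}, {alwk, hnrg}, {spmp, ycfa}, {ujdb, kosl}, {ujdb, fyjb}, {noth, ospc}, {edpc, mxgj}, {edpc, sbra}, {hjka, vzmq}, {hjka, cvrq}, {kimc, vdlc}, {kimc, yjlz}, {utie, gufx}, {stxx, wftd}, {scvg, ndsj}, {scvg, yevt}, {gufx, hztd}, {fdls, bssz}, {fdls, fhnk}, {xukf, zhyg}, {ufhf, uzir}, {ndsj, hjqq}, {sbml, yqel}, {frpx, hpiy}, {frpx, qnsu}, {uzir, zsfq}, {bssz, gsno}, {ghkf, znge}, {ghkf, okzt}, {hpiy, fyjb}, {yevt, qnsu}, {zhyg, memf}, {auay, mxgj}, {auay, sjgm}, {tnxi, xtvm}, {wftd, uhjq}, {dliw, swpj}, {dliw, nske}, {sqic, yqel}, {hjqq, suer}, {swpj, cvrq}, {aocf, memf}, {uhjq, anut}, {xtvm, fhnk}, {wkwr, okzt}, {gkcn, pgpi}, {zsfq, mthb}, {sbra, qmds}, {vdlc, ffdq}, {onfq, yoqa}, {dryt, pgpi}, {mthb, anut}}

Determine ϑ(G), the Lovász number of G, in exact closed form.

deg(mxgj) = 2; N(mxgj) = {edpc, auay}.
N(flnj) = {zrqe, onfq}, |N(flnj)| = 2.
Vertex stxx has 2 neighbors: xpoc, wftd.
deg(aayu) = 2; N(aayu) = {tjnt, gsno}.
2-regular, N=95; a single 95-cycle (edge-transitive).
A has 48 distinct eigenvalues ≈ [2.0, 1.9956, 1.9825, 1.9608, 1.9304, 1.8916, 1.8446, 1.7895, 1.7265, 1.656, 1.5783, 1.4936, 1.4025, 1.3052, 1.2022, 1.0939, 0.9808, 0.8635, 0.7424, 0.618, 0.491, 0.3618, 0.231, 0.0992, -0.0331, -0.1652, -0.2965, -0.4266, -0.5548, -0.6806, -0.8034, -0.9227, -1.0379, -1.1487, -1.2544, -1.3546, -1.4489, -1.5368, -1.618, -1.6922, -1.7589, -1.818, -1.8691, -1.9121, -1.9467, -1.9727, -1.9902, -1.9989].
With N=95: ϑ(G) = 95·(-(-1)*2*cos(pi/95))/(2−(-2*cos(pi/95))) = 95*cos(pi/95)/(cos(pi/95) + 1).
≈ 47.487011311 (to 9 d.p.).
Lovász sandwich 47 ≤ 95*cos(pi/95)/(cos(pi/95) + 1) ≤ 48: both strict.

95*cos(pi/95)/(cos(pi/95) + 1)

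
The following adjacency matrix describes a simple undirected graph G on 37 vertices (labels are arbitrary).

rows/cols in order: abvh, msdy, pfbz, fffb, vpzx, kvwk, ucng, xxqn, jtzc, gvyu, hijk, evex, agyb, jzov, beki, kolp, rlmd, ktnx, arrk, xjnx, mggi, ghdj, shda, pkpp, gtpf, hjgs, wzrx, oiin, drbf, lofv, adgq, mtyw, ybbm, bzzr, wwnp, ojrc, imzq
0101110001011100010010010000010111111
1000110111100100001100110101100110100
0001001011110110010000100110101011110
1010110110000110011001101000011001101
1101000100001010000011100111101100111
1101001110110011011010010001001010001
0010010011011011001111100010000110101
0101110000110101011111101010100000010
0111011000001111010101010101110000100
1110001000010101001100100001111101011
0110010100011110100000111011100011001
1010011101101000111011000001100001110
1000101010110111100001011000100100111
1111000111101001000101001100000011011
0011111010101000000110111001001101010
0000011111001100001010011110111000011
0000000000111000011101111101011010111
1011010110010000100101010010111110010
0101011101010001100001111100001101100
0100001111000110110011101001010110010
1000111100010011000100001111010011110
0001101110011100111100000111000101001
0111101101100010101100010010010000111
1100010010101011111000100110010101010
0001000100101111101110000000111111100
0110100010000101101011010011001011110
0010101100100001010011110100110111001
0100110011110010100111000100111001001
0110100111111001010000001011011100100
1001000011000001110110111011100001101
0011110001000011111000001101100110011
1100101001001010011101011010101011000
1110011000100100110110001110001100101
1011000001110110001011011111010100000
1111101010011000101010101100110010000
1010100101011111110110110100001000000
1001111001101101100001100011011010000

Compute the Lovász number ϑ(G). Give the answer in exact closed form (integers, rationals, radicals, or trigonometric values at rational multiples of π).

sqrt(37)

deg(pfbz) = 18; N(pfbz) = {fffb, ucng, jtzc, gvyu, hijk, evex, jzov, beki, ktnx, shda, hjgs, wzrx, drbf, adgq, ybbm, bzzr, wwnp, ojrc}.
Vertex mtyw has 18 neighbors: abvh, msdy, vpzx, ucng, gvyu, agyb, beki, ktnx, arrk, xjnx, ghdj, pkpp, gtpf, wzrx, drbf, adgq, ybbm, bzzr.
N(hjgs) = {msdy, pfbz, vpzx, jtzc, jzov, kolp, rlmd, arrk, mggi, ghdj, pkpp, wzrx, oiin, adgq, ybbm, bzzr, wwnp, ojrc}, |N(hjgs)| = 18.
Vertex abvh has 18 neighbors: msdy, fffb, vpzx, kvwk, gvyu, evex, agyb, jzov, ktnx, mggi, pkpp, lofv, mtyw, ybbm, bzzr, wwnp, ojrc, imzq.
Every vertex has degree 18 (N=37); strongly regular (37,18,8,9).
Distinct eigenvalues (to 6 d.p.): [18.0, 2.541381, -3.541381].
Lovász: ϑ = −37(-sqrt(37)/2 - 1/2)/(18+-(-sqrt(37)/2 - 1/2)) = sqrt(37).
= 6.08276… (decimal).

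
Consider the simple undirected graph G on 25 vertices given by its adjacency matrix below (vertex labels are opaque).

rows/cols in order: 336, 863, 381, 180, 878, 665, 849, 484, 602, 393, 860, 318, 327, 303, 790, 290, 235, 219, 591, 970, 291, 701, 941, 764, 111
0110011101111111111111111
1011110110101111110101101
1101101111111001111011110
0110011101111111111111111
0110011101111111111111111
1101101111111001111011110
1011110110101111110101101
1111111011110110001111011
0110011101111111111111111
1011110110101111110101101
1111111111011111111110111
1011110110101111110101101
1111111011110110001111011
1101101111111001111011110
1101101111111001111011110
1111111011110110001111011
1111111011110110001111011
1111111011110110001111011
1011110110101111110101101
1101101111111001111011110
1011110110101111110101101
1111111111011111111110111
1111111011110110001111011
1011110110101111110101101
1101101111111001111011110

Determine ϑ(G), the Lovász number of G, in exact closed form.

7

Vertex 970 has 19 neighbors: 336, 863, 180, 878, 849, 484, 602, 393, 860, 318, 327, 290, 235, 219, 591, 291, 701, 941, 764.
N(484) = {336, 863, 381, 180, 878, 665, 849, 602, 393, 860, 318, 303, 790, 591, 970, 291, 701, 764, 111}, |N(484)| = 19.
N(318) = {336, 381, 180, 878, 665, 484, 602, 860, 327, 303, 790, 290, 235, 219, 970, 701, 941, 111}, |N(318)| = 18.
N(336) = {863, 381, 665, 849, 484, 393, 860, 318, 327, 303, 790, 290, 235, 219, 591, 970, 291, 701, 941, 764, 111}, |N(336)| = 21.
Complete multipartite on [7, 6, 6, 4, 2]: sandwich collapses at ϑ=7.
≈ 7.000000 (to 6 d.p.).
Check 7 ≤ 7 ≤ 7: collapsed.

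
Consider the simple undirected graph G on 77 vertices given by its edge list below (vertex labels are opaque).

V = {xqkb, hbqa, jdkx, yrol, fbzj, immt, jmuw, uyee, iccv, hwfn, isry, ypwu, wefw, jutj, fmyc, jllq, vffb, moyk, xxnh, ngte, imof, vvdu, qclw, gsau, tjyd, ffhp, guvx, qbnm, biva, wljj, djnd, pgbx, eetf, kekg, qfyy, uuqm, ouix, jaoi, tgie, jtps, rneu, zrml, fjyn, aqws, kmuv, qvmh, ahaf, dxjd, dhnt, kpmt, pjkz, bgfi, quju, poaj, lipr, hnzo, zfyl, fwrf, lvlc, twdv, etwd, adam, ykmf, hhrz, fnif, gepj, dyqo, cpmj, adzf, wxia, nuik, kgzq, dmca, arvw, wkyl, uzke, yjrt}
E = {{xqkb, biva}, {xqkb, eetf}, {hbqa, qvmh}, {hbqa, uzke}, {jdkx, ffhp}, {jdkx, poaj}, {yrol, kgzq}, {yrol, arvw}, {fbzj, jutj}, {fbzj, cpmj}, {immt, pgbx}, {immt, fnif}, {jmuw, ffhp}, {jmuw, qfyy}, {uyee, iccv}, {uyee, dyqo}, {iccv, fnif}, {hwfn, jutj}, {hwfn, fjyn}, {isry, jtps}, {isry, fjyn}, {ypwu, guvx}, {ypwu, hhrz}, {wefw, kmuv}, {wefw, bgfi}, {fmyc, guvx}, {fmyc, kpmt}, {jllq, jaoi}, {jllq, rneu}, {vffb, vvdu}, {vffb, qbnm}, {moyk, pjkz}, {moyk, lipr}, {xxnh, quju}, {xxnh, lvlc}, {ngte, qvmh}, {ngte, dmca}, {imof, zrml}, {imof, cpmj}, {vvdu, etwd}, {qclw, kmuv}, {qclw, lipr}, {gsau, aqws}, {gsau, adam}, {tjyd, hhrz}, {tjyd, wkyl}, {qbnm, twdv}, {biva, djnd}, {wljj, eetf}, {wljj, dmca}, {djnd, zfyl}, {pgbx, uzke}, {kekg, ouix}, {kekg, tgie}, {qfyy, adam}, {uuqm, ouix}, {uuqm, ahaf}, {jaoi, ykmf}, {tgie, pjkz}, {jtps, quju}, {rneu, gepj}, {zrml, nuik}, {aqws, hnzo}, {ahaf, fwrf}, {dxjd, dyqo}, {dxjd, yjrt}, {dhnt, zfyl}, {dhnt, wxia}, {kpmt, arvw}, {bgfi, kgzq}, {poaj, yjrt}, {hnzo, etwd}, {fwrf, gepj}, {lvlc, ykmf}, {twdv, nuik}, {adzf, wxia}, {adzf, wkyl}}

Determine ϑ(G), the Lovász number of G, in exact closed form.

N(immt) = {pgbx, fnif}, |N(immt)| = 2.
N(xqkb) = {biva, eetf}, |N(xqkb)| = 2.
Vertex kgzq has 2 neighbors: yrol, bgfi.
N(qbnm) = {vffb, twdv}, |N(qbnm)| = 2.
77-vertex 2-regular graph: the odd cycle C_{77}.
Distinct eigenvalues (to 3 d.p.): [2.0, 1.993, 1.973, 1.94, 1.894, 1.836, 1.765, 1.683, 1.589, 1.484, 1.37, 1.247, 1.115, 0.976, 0.831, 0.68, 0.524, 0.365, 0.204, 0.041, -0.122, -0.285, -0.445, -0.602, -0.756, -0.904, -1.047, -1.182, -1.31, -1.429, -1.538, -1.637, -1.725, -1.802, -1.867, -1.919, -1.959, -1.985, -1.998].
Lovász (edge-transitive): ϑ = −77·(-2*cos(pi/77))/((2)−(-2*cos(pi/77))) = 77*cos(pi/77)/(cos(pi/77) + 1).
≈ 38.48397347 (to 8 d.p.).
α=38, χ(Ḡ)=39; ϑ=77*cos(pi/77)/(cos(pi/77) + 1) lies between (both strict).

77*cos(pi/77)/(cos(pi/77) + 1)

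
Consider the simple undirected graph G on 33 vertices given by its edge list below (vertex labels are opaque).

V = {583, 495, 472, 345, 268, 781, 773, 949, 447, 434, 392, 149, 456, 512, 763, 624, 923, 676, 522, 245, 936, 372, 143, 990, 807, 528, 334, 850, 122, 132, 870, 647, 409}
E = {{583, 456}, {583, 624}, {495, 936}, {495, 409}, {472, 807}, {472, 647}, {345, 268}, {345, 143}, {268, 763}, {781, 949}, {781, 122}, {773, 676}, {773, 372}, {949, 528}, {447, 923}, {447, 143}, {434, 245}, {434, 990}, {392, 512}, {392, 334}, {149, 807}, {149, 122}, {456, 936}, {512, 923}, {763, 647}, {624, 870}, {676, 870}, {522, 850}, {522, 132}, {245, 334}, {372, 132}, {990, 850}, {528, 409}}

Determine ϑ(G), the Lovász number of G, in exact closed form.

Vertex 334 has 2 neighbors: 392, 245.
Vertex 923 has 2 neighbors: 447, 512.
N(949) = {781, 528}, |N(949)| = 2.
deg(434) = 2; N(434) = {245, 990}.
deg(v) = 2 for all v (|V|=33); this is C_{33}, the 33-cycle.
Distinct eigenvalues (to 3 d.p.): [2.0, 1.964, 1.857, 1.683, 1.447, 1.16, 0.831, 0.472, 0.095, -0.285, -0.654, -1.0, -1.31, -1.572, -1.778, -1.919, -1.991].
ϑ = −N·λ_min/(λ_max−λ_min) = −33·(-2*cos(pi/33))/(2−(-2*cos(pi/33))) = 33*cos(pi/33)/(cos(pi/33) + 1).
≈ 16.462558592 (to 9 d.p.).
Lovász sandwich 16 ≤ 33*cos(pi/33)/(cos(pi/33) + 1) ≤ 17: both strict.

33*cos(pi/33)/(cos(pi/33) + 1)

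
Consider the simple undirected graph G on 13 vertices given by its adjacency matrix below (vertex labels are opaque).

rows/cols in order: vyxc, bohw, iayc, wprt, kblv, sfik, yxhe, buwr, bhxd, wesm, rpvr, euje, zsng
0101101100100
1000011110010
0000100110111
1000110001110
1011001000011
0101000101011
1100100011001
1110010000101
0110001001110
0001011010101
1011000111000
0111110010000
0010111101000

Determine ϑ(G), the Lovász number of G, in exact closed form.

sqrt(13)

N(euje) = {bohw, iayc, wprt, kblv, sfik, bhxd}, |N(euje)| = 6.
Vertex bhxd has 6 neighbors: bohw, iayc, yxhe, wesm, rpvr, euje.
Vertex vyxc has 6 neighbors: bohw, wprt, kblv, yxhe, buwr, rpvr.
deg(iayc) = 6; N(iayc) = {kblv, buwr, bhxd, rpvr, euje, zsng}.
6-regular, N=13; Paley(13): SR with (k,λ,μ)=(6,2,3).
A has 3 distinct eigenvalues ≈ [6.0, 1.302776, -2.302776].
−13·(-sqrt(13)/2 - 1/2) / ((6)−(-sqrt(13)/2 - 1/2)) = sqrt(13) = ϑ(G).
= 3.6056… (decimal).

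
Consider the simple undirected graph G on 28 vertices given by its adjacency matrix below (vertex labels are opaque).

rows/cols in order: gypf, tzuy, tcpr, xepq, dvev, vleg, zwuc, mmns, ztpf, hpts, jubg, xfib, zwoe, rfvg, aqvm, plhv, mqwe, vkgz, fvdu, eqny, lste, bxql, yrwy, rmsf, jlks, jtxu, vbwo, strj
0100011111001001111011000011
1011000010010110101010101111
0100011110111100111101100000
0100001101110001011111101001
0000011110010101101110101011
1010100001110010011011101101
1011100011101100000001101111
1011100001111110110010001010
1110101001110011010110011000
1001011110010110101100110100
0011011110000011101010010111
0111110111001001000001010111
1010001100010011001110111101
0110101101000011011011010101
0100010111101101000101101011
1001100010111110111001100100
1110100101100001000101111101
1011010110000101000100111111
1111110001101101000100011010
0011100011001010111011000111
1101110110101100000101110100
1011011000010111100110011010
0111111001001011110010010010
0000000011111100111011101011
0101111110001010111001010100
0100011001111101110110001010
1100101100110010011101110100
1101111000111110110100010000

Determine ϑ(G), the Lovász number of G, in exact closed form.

7

Vertex tcpr has 15 neighbors: tzuy, vleg, zwuc, mmns, ztpf, jubg, xfib, zwoe, rfvg, mqwe, vkgz, fvdu, eqny, bxql, yrwy.
deg(plhv) = 15; N(plhv) = {gypf, xepq, dvev, ztpf, jubg, xfib, zwoe, rfvg, aqvm, mqwe, vkgz, fvdu, bxql, yrwy, jtxu}.
Vertex mmns has 15 neighbors: gypf, tcpr, xepq, dvev, hpts, jubg, xfib, zwoe, rfvg, aqvm, mqwe, vkgz, lste, jlks, vbwo.
Vertex vbwo has 15 neighbors: gypf, tzuy, dvev, zwuc, mmns, jubg, xfib, aqvm, vkgz, fvdu, eqny, bxql, yrwy, rmsf, jtxu.
Every vertex has degree 15 (N=28); Kneser-type, 2-subsets of [8].
Distinct eigenvalues (to 3 d.p.): [15.0, 1.0, -5.0].
With N=28: ϑ(G) = 28·(-1*(-5))/(15−(-5)) = 7.
≈ 7.0000000 (to 7 d.p.).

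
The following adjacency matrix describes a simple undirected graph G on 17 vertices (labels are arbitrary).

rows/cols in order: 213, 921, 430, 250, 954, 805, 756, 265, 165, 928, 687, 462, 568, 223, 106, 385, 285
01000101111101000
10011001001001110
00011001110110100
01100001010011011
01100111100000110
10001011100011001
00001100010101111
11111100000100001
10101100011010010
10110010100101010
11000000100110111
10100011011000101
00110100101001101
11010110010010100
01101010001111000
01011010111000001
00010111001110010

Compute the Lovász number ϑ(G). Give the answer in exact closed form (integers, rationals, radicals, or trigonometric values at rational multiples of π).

sqrt(17)

Vertex 285 has 8 neighbors: 250, 805, 756, 265, 687, 462, 568, 385.
Vertex 954 has 8 neighbors: 921, 430, 805, 756, 265, 165, 106, 385.
N(687) = {213, 921, 165, 462, 568, 106, 385, 285}, |N(687)| = 8.
N(805) = {213, 954, 756, 265, 165, 568, 223, 285}, |N(805)| = 8.
G on 17 vertices is 8-regular; strongly regular (17,8,3,4).
The 3 distinct eigenvalues: [8.0, 1.5616, -2.5616].
Lovász (edge-transitive): ϑ = −17·(-sqrt(17)/2 - 1/2)/((8)−(-sqrt(17)/2 - 1/2)) = sqrt(17).
Numerically 4.12310563.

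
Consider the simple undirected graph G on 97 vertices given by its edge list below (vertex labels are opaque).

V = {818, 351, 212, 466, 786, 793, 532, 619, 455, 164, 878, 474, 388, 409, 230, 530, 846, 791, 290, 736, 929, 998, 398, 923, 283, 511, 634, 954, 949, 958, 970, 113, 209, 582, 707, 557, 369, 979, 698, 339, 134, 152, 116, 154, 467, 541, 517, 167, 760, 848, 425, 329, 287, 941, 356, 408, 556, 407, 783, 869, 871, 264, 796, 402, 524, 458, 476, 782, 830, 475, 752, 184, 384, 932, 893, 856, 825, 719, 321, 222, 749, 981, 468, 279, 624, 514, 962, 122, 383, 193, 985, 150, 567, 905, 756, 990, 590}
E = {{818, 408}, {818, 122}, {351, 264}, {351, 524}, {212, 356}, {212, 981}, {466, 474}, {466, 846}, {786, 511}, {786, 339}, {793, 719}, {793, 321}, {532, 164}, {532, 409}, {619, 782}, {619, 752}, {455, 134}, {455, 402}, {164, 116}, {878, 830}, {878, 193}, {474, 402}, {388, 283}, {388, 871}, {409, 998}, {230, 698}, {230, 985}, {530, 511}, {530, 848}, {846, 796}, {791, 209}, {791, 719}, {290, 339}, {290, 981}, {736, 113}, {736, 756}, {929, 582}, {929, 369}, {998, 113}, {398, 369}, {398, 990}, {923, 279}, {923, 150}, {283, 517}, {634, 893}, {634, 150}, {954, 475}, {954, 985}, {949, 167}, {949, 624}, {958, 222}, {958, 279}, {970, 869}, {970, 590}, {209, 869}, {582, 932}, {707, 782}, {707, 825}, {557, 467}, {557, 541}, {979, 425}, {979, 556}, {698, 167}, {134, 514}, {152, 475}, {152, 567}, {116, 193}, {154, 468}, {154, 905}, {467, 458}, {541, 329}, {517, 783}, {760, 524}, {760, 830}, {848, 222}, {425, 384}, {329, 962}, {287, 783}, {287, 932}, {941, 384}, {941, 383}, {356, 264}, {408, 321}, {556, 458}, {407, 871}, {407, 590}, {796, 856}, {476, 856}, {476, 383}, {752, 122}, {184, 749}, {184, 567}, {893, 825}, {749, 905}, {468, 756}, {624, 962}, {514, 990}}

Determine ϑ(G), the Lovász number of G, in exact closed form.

97*cos(pi/97)/(cos(pi/97) + 1)

deg(624) = 2; N(624) = {949, 962}.
deg(796) = 2; N(796) = {846, 856}.
Vertex 825 has 2 neighbors: 707, 893.
N(455) = {134, 402}, |N(455)| = 2.
deg(v) = 2 for all v (|V|=97); connected 2-regular on 97 ⇒ C_{97}.
spec(A) ≈ [2.0, 1.9958, 1.9832, 1.9624, 1.9332, 1.896, 1.8508, 1.7979, 1.7374, 1.6697, 1.5949, 1.5134, 1.4256, 1.3318, 1.2325, 1.1279, 1.0186, 0.9051, 0.7878, 0.6671, 0.5437, 0.4179, 0.2905, 0.1618, 0.0324, -0.0971, -0.2262, -0.3544, -0.481, -0.6057, -0.7278, -0.8469, -0.9624, -1.0738, -1.1808, -1.2828, -1.3794, -1.4703, -1.555, -1.6331, -1.7044, -1.7686, -1.8253, -1.8744, -1.9156, -1.9488, -1.9738, -1.9906, -1.999] (distinct, 4 d.p.).
Lovász (edge-transitive): ϑ = −97·(-2*cos(pi/97))/((2)−(-2*cos(pi/97))) = 97*cos(pi/97)/(cos(pi/97) + 1).
= 48.487279… (decimal).
48 ≤ 97*cos(pi/97)/(cos(pi/97) + 1) ≤ 49: both strict.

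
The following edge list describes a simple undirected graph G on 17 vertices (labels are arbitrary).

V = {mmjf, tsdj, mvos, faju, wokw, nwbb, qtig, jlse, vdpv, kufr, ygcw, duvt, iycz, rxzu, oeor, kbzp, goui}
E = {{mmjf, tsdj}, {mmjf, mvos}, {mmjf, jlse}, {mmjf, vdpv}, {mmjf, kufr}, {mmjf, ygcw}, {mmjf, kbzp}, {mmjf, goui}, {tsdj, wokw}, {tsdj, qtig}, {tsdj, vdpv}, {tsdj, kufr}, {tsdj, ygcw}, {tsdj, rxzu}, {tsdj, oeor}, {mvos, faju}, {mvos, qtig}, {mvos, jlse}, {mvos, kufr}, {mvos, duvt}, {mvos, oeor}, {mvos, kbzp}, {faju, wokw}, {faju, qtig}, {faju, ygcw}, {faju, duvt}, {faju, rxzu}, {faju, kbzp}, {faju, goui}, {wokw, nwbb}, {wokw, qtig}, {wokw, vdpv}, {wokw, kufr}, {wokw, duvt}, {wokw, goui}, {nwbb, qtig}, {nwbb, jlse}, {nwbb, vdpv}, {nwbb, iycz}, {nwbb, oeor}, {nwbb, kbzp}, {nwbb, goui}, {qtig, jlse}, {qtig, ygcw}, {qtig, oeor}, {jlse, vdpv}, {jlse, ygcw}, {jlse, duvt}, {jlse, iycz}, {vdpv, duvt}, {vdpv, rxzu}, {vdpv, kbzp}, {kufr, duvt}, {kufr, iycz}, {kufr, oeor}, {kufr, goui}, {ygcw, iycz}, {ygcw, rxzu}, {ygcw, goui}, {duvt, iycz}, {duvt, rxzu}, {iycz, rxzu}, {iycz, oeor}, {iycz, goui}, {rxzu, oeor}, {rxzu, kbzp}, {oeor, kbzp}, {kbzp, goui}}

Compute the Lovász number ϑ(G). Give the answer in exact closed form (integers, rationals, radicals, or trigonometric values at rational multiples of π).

sqrt(17)

deg(mvos) = 8; N(mvos) = {mmjf, faju, qtig, jlse, kufr, duvt, oeor, kbzp}.
Vertex kufr has 8 neighbors: mmjf, tsdj, mvos, wokw, duvt, iycz, oeor, goui.
Vertex iycz has 8 neighbors: nwbb, jlse, kufr, ygcw, duvt, rxzu, oeor, goui.
deg(kbzp) = 8; N(kbzp) = {mmjf, mvos, faju, nwbb, vdpv, rxzu, oeor, goui}.
G on 17 vertices is 8-regular; Paley(17): SR with (k,λ,μ)=(8,3,4).
The 3 distinct eigenvalues: [8.0, 1.5616, -2.5616].
Lovász: ϑ = −17(-sqrt(17)/2 - 1/2)/(8+-(-sqrt(17)/2 - 1/2)) = sqrt(17).
= 4.123106… (decimal).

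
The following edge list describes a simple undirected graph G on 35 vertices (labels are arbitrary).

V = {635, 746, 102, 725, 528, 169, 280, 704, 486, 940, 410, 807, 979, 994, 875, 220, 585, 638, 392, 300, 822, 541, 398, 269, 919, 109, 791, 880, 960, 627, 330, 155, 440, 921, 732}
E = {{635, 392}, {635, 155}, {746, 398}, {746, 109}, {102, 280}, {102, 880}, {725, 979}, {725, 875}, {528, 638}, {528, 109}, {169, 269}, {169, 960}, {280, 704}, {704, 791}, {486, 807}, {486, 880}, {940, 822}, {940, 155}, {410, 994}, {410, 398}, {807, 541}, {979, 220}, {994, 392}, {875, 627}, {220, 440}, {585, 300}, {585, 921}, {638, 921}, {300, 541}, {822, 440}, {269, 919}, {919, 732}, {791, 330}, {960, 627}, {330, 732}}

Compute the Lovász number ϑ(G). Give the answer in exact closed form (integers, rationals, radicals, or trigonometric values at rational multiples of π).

35*cos(pi/35)/(cos(pi/35) + 1)

deg(410) = 2; N(410) = {994, 398}.
deg(392) = 2; N(392) = {635, 994}.
Vertex 627 has 2 neighbors: 875, 960.
Vertex 746 has 2 neighbors: 398, 109.
deg(v) = 2 for all v (|V|=35); this is C_{35}, the 35-cycle.
spec(A) ≈ [2.0, 1.96786, 1.87247, 1.7169, 1.50614, 1.24698, 0.94774, 0.61803, 0.26847, -0.08973, -0.44504, -0.78605, -1.10179, -1.38213, -1.61803, -1.80194, -1.92793, -1.99195] (distinct, 5 d.p.).
Lovász: ϑ = −35(-2*cos(pi/35))/(2+-(-1)*2*cos(pi/35)) = 35*cos(pi/35)/(cos(pi/35) + 1).
ϑ(G) ≈ 17.46470.
Check 17 ≤ 35*cos(pi/35)/(cos(pi/35) + 1) ≤ 18: both strict.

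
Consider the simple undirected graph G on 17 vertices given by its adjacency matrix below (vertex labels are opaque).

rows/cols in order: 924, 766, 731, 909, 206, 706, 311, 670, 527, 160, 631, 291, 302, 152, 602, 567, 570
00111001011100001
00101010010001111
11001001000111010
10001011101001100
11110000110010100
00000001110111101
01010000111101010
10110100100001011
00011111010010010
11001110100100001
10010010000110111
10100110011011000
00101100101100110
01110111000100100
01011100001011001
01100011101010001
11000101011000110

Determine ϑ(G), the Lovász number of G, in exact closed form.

sqrt(17)

Vertex 291 has 8 neighbors: 924, 731, 706, 311, 160, 631, 302, 152.
Vertex 602 has 8 neighbors: 766, 909, 206, 706, 631, 302, 152, 570.
Vertex 924 has 8 neighbors: 731, 909, 206, 670, 160, 631, 291, 570.
deg(311) = 8; N(311) = {766, 909, 527, 160, 631, 291, 152, 567}.
8-regular, N=17; strongly regular (17,8,3,4).
A has 3 distinct eigenvalues ≈ [8.0, 1.5616, -2.5616].
ϑ = −N·λ_min/(λ_max−λ_min) = −17·(-sqrt(17)/2 - 1/2)/(8−(-sqrt(17)/2 - 1/2)) = sqrt(17).
Numerically 4.12311.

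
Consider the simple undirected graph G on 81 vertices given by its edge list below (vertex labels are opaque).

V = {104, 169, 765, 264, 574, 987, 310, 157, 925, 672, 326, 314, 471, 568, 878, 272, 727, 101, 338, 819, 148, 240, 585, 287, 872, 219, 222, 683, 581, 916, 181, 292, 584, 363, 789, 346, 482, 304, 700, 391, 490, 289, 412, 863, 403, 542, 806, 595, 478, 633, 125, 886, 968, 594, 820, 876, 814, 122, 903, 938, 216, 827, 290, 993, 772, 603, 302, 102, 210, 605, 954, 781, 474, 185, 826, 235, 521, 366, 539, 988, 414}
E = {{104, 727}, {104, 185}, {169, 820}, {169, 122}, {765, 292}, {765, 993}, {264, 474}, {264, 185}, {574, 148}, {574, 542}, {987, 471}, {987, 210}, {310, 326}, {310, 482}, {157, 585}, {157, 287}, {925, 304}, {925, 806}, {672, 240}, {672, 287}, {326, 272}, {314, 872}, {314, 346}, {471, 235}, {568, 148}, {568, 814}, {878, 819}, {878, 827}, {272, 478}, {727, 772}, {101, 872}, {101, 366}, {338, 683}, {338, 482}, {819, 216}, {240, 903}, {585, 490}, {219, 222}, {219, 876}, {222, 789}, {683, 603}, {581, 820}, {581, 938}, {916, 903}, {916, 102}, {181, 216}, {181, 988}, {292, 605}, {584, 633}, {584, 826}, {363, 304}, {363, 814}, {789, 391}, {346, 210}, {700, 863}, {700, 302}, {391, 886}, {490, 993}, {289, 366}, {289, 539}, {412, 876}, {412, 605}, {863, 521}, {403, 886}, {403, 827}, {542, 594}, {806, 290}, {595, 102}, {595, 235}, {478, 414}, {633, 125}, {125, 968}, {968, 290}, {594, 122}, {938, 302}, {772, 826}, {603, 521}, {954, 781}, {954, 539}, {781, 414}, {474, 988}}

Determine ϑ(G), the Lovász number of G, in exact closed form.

81*cos(pi/81)/(cos(pi/81) + 1)

N(916) = {903, 102}, |N(916)| = 2.
deg(594) = 2; N(594) = {542, 122}.
Vertex 264 has 2 neighbors: 474, 185.
deg(482) = 2; N(482) = {310, 338}.
deg(v) = 2 for all v (|V|=81); the odd cycle C_{81}.
Distinct eigenvalues (to 6 d.p.): [2.0, 1.993986, 1.97598, 1.94609, 1.904496, 1.851448, 1.787265, 1.712334, 1.627104, 1.532089, 1.427859, 1.315043, 1.194317, 1.066409, 0.932087, 0.79216, 0.647468, 0.498882, 0.347296, 0.193622, 0.038783, -0.11629, -0.270663, -0.423408, -0.573606, -0.720355, -0.862772, -1.0, -1.131214, -1.255624, -1.372483, -1.481088, -1.580785, -1.670976, -1.751116, -1.820726, -1.879385, -1.926742, -1.962511, -1.986477, -1.998496].
Lovász (edge-transitive): ϑ = −81·(-2*cos(pi/81))/((2)−(-2*cos(pi/81))) = 81*cos(pi/81)/(cos(pi/81) + 1).
ϑ(G) ≈ 40.484765310.
α=40, χ(Ḡ)=41; ϑ=81*cos(pi/81)/(cos(pi/81) + 1) lies between (both strict).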